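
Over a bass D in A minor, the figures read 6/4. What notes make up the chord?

D, G, B

A fourth above D in this key is G.
A sixth above D in this key is B.
Together with the bass D, this spells G major in second inversion.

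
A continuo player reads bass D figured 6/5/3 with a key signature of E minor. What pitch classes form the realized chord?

D, F#, A, B

A third above D in this key is F#.
A fifth above D in this key is A.
A sixth above D in this key is B.
Together with the bass D, this spells B minor seventh in first inversion.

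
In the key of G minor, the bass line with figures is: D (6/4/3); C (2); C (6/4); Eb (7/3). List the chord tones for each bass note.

D (6/4/3): D, F, G, Bb.
C (6/4/2): C, D, F, A.
C (6/4): C, F, A.
Eb (7/5/3): Eb, G, Bb, D.

D, F, G, Bb | C, D, F, A | C, F, A | Eb, G, Bb, D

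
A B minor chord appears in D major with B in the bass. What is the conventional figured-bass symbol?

B is the root of B minor, so the chord is in root position.
A triad in root position is figured 5/3, conventionally abbreviated (no figures — root-position triad).

no figures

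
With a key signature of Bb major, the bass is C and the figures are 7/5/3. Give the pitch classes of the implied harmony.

A third above C in this key is Eb.
A fifth above C in this key is G.
A seventh above C in this key is Bb.
Together with the bass C, this spells C minor seventh in root position.

C, Eb, G, Bb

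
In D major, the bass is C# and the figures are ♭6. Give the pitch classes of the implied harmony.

C#, E, Ab

The written figures ♭6 are shorthand for 6/3: the 3 is implied.
A third above C# in this key is E.
A sixth above C# in this key is A, lowered to Ab by the flat.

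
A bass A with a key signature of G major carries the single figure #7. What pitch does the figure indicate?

Counting 6 letter steps above A lands on G; in G major, that letter is G.
The #7 figure raises it a semitone, giving G#.

G#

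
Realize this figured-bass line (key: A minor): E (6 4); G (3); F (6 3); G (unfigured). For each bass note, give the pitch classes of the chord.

E (6/4): E, A, C.
G (5/3): G, B, D.
F (6/3): F, A, D.
G (5/3): G, B, D.

E, A, C | G, B, D | F, A, D | G, B, D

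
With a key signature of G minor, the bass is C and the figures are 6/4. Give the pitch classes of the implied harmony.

C, F, A

A fourth above C in this key is F.
A sixth above C in this key is A.
Together with the bass C, this spells F major in second inversion.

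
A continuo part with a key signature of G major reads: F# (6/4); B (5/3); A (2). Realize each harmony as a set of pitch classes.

F#, B, D | B, D, F# | A, B, D, F#

F# (6/4): F#, B, D.
B (5/3): B, D, F#.
A (6/4/2): A, B, D, F#.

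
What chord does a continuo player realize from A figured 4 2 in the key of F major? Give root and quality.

The figures 4 2 indicate a seventh chord in third inversion.
In third inversion the root lies a second above the bass: a second above A in F major is Bb.
The chord tones are A, Bb, D, F, giving Bb major seventh.

Bb major seventh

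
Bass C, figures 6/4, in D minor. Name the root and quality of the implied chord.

The figures 6/4 indicate a triad in second inversion.
In second inversion the root lies a fourth above the bass: a fourth above C in D minor is F.
The chord tones are C, F, A, giving F major.

F major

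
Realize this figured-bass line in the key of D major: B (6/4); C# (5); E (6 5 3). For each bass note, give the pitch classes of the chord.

B (6/4): B, E, G.
C# (5/3): C#, E, G.
E (6/5/3): E, G, B, C#.

B, E, G | C#, E, G | E, G, B, C#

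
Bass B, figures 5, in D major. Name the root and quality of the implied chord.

B minor

The figures 5 indicate a triad in root position.
In root position the bass is the root, so the root is B.
The chord tones are B, D, F#, giving B minor.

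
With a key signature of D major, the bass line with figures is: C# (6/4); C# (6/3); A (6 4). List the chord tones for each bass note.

C#, F#, A | C#, E, A | A, D, F#

C# (6/4): C#, F#, A.
C# (6/3): C#, E, A.
A (6/4): A, D, F#.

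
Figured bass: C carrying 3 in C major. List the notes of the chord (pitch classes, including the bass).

The written figures 3 are shorthand for 5/3: the 5 is implied.
A third above C in this key is E.
A fifth above C in this key is G.
Together with the bass C, this spells C major in root position.

C, E, G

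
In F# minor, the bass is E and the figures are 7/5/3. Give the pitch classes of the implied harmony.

A third above E in this key is G#.
A fifth above E in this key is B.
A seventh above E in this key is D.
Together with the bass E, this spells E dominant seventh in root position.

E, G#, B, D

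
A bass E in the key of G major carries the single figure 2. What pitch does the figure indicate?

F#

Counting 1 letter step above E lands on F; in G major, that letter is F#.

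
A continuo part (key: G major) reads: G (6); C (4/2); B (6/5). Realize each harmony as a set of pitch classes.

G (6/3): G, B, E.
C (6/4/2): C, D, F#, A.
B (6/5/3): B, D, F#, G.

G, B, E | C, D, F#, A | B, D, F#, G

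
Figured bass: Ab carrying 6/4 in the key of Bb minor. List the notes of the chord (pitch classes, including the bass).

Ab, Db, F

A fourth above Ab in this key is Db.
A sixth above Ab in this key is F.
Together with the bass Ab, this spells Db major in second inversion.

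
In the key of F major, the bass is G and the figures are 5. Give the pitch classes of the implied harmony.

The written figures 5 are shorthand for 5/3: the 3 is implied.
A third above G in this key is Bb.
A fifth above G in this key is D.
Together with the bass G, this spells G minor in root position.

G, Bb, D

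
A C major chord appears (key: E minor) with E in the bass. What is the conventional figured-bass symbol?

6

E is the third of C major, so the chord is in first inversion.
A triad in first inversion is figured 6/3, conventionally abbreviated 6.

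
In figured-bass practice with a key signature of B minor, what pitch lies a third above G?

Counting 2 letter steps above G lands on B; in B minor, that letter is B.

B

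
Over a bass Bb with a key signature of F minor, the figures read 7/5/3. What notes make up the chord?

Bb, Db, F, Ab

A third above Bb in this key is Db.
A fifth above Bb in this key is F.
A seventh above Bb in this key is Ab.
Together with the bass Bb, this spells Bb minor seventh in root position.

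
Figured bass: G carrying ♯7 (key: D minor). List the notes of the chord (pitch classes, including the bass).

G, Bb, D, F#

The written figures ♯7 are shorthand for 7/5/3: the 5/3 are implied.
A third above G in this key is Bb.
A fifth above G in this key is D.
A seventh above G in this key is F, raised to F# by the sharp.
Together with the bass G, this spells G minor-major seventh in root position.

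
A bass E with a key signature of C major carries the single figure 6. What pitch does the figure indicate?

Counting 5 letter steps above E lands on C; in C major, that letter is C.

C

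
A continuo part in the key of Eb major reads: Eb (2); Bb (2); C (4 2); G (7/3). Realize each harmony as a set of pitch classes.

Eb, F, Ab, C | Bb, C, Eb, G | C, D, F, Ab | G, Bb, D, F

Eb (6/4/2): Eb, F, Ab, C.
Bb (6/4/2): Bb, C, Eb, G.
C (6/4/2): C, D, F, Ab.
G (7/5/3): G, Bb, D, F.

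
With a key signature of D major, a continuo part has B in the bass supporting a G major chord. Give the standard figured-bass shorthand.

6

B is the third of G major, so the chord is in first inversion.
A triad in first inversion is figured 6/3, conventionally abbreviated 6.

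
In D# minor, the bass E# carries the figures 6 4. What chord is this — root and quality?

The figures 6 4 indicate a triad in second inversion.
In second inversion the root lies a fourth above the bass: a fourth above E# in D# minor is A#.
The chord tones are E#, A#, C#, giving A# minor.

A# minor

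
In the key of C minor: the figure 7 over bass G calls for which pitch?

Counting 6 letter steps above G lands on F; in C minor, that letter is F.

F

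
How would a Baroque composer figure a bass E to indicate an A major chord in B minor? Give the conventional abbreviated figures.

6/4

E is the fifth of A major, so the chord is in second inversion.
A triad in second inversion is figured 6/4, conventionally abbreviated 6/4.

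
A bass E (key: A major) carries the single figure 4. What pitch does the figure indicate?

A

Counting 3 letter steps above E lands on A; in A major, that letter is A.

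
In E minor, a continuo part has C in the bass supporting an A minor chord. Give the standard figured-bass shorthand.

C is the third of A minor, so the chord is in first inversion.
A triad in first inversion is figured 6/3, conventionally abbreviated 6.

6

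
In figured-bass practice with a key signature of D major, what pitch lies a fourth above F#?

B

Counting 3 letter steps above F# lands on B; in D major, that letter is B.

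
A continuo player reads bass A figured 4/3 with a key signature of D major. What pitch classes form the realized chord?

The written figures 4/3 are shorthand for 6/4/3: the 6 is implied.
A third above A in this key is C#.
A fourth above A in this key is D.
A sixth above A in this key is F#.
Together with the bass A, this spells D major seventh in second inversion.

A, C#, D, F#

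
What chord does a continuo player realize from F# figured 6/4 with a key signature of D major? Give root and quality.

The figures 6/4 indicate a triad in second inversion.
In second inversion the root lies a fourth above the bass: a fourth above F# in D major is B.
The chord tones are F#, B, D, giving B minor.

B minor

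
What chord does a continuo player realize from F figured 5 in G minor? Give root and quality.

The figures 5 indicate a triad in root position.
In root position the bass is the root, so the root is F.
The chord tones are F, A, C, giving F major.

F major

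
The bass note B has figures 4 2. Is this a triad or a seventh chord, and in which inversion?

4 2 is shorthand for 6/4/2.
Intervals of 6/4/2 above the bass form a seventh chord; the bass is the seventh, so this is third inversion.

seventh chord, third inversion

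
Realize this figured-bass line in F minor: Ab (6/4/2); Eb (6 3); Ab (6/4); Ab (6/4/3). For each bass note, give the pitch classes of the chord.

Ab (6/4/2): Ab, Bb, Db, F.
Eb (6/3): Eb, G, C.
Ab (6/4): Ab, Db, F.
Ab (6/4/3): Ab, C, Db, F.

Ab, Bb, Db, F | Eb, G, C | Ab, Db, F | Ab, C, Db, F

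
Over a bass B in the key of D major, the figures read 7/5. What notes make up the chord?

B, D, F#, A

The written figures 7/5 are shorthand for 7/5/3: the 3 is implied.
A third above B in this key is D.
A fifth above B in this key is F#.
A seventh above B in this key is A.
Together with the bass B, this spells B minor seventh in root position.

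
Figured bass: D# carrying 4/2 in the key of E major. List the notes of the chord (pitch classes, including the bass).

The written figures 4/2 are shorthand for 6/4/2: the 6 is implied.
A second above D# in this key is E.
A fourth above D# in this key is G#.
A sixth above D# in this key is B.
Together with the bass D#, this spells E major seventh in third inversion.

D#, E, G#, B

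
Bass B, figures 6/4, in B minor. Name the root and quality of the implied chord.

E minor

The figures 6/4 indicate a triad in second inversion.
In second inversion the root lies a fourth above the bass: a fourth above B in B minor is E.
The chord tones are B, E, G, giving E minor.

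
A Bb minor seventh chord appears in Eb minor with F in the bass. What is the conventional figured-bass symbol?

F is the fifth of Bb minor seventh, so the chord is in second inversion.
A seventh chord in second inversion is figured 6/4/3, conventionally abbreviated 4/3.

4/3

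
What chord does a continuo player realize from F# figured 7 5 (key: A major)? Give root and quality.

F# minor seventh

The figures 7 5 indicate a seventh chord in root position.
In root position the bass is the root, so the root is F#.
The chord tones are F#, A, C#, E, giving F# minor seventh.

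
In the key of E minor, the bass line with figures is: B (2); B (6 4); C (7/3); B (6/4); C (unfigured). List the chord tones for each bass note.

B, C, E, G | B, E, G | C, E, G, B | B, E, G | C, E, G

B (6/4/2): B, C, E, G.
B (6/4): B, E, G.
C (7/5/3): C, E, G, B.
B (6/4): B, E, G.
C (5/3): C, E, G.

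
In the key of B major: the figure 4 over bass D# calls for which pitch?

Counting 3 letter steps above D# lands on G; in B major, that letter is G#.

G#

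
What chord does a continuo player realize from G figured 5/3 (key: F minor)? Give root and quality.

The figures 5/3 indicate a triad in root position.
In root position the bass is the root, so the root is G.
The chord tones are G, Bb, Db, giving G diminished.

G diminished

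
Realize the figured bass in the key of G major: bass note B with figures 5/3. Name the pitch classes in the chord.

B, D, F#

A third above B in this key is D.
A fifth above B in this key is F#.
Together with the bass B, this spells B minor in root position.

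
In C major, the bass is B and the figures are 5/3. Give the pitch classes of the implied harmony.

B, D, F

A third above B in this key is D.
A fifth above B in this key is F.
Together with the bass B, this spells B diminished in root position.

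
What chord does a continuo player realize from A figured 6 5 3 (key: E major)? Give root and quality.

F# minor seventh

The figures 6 5 3 indicate a seventh chord in first inversion.
In first inversion the root lies a sixth above the bass: a sixth above A in E major is F#.
The chord tones are A, C#, E, F#, giving F# minor seventh.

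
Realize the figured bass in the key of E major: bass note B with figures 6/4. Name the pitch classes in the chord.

A fourth above B in this key is E.
A sixth above B in this key is G#.
Together with the bass B, this spells E major in second inversion.

B, E, G#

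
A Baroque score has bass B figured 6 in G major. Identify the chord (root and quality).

G major

The figures 6 indicate a triad in first inversion.
In first inversion the root lies a sixth above the bass: a sixth above B in G major is G.
The chord tones are B, D, G, giving G major.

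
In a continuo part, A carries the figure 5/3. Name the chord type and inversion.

triad, root position

Intervals of 5/3 above the bass form a triad; the bass is the root, so this is root position.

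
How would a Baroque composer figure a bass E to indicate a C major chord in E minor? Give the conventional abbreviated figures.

E is the third of C major, so the chord is in first inversion.
A triad in first inversion is figured 6/3, conventionally abbreviated 6.

6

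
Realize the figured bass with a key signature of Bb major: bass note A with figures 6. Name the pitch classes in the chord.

A, C, F

The written figures 6 are shorthand for 6/3: the 3 is implied.
A third above A in this key is C.
A sixth above A in this key is F.
Together with the bass A, this spells F major in first inversion.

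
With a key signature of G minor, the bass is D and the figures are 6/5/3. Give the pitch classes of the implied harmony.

D, F, A, Bb

A third above D in this key is F.
A fifth above D in this key is A.
A sixth above D in this key is Bb.
Together with the bass D, this spells Bb major seventh in first inversion.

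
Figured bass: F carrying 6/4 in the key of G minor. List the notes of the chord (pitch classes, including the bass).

F, Bb, D

A fourth above F in this key is Bb.
A sixth above F in this key is D.
Together with the bass F, this spells Bb major in second inversion.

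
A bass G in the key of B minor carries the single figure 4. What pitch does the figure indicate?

Counting 3 letter steps above G lands on C; in B minor, that letter is C#.

C#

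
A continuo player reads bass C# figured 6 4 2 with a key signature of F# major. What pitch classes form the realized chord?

C#, D#, F#, A#

A second above C# in this key is D#.
A fourth above C# in this key is F#.
A sixth above C# in this key is A#.
Together with the bass C#, this spells D# minor seventh in third inversion.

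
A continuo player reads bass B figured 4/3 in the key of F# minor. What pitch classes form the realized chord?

B, D, E, G#

The written figures 4/3 are shorthand for 6/4/3: the 6 is implied.
A third above B in this key is D.
A fourth above B in this key is E.
A sixth above B in this key is G#.
Together with the bass B, this spells E dominant seventh in second inversion.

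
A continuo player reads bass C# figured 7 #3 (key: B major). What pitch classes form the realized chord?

C#, E#, G#, B

The written figures 7 #3 are shorthand for 7/5/3: the 5 is implied.
A third above C# in this key is E, raised to E# by the sharp.
A fifth above C# in this key is G#.
A seventh above C# in this key is B.
Together with the bass C#, this spells C# dominant seventh in root position.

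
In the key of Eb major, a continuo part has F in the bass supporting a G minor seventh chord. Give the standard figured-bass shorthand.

F is the seventh of G minor seventh, so the chord is in third inversion.
A seventh chord in third inversion is figured 6/4/2, conventionally abbreviated 4/2.

4/2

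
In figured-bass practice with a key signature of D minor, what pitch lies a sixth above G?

E

Counting 5 letter steps above G lands on E; in D minor, that letter is E.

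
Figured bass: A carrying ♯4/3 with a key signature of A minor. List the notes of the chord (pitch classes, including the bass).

A, C, D#, F

The written figures ♯4/3 are shorthand for 6/4/3: the 6 is implied.
A third above A in this key is C.
A fourth above A in this key is D, raised to D# by the sharp.
A sixth above A in this key is F.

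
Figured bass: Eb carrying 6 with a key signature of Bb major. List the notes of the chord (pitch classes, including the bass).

The written figures 6 are shorthand for 6/3: the 3 is implied.
A third above Eb in this key is G.
A sixth above Eb in this key is C.
Together with the bass Eb, this spells C minor in first inversion.

Eb, G, C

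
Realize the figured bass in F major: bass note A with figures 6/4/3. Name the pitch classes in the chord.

A third above A in this key is C.
A fourth above A in this key is D.
A sixth above A in this key is F.
Together with the bass A, this spells D minor seventh in second inversion.

A, C, D, F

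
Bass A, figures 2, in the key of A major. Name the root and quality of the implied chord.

B minor seventh

The figures 2 indicate a seventh chord in third inversion.
In third inversion the root lies a second above the bass: a second above A in A major is B.
The chord tones are A, B, D, F#, giving B minor seventh.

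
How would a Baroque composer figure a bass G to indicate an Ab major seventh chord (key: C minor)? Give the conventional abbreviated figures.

4/2

G is the seventh of Ab major seventh, so the chord is in third inversion.
A seventh chord in third inversion is figured 6/4/2, conventionally abbreviated 4/2.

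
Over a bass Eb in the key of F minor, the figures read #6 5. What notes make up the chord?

Eb, G, Bb, C#

The written figures #6 5 are shorthand for 6/5/3: the 3 is implied.
A third above Eb in this key is G.
A fifth above Eb in this key is Bb.
A sixth above Eb in this key is C, raised to C# by the sharp.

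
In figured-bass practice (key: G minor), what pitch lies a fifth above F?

C

Counting 4 letter steps above F lands on C; in G minor, that letter is C.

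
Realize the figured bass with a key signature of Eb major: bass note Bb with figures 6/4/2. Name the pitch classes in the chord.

Bb, C, Eb, G

A second above Bb in this key is C.
A fourth above Bb in this key is Eb.
A sixth above Bb in this key is G.
Together with the bass Bb, this spells C minor seventh in third inversion.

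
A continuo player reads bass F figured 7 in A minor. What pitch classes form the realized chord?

The written figures 7 are shorthand for 7/5/3: the 5/3 are implied.
A third above F in this key is A.
A fifth above F in this key is C.
A seventh above F in this key is E.
Together with the bass F, this spells F major seventh in root position.

F, A, C, E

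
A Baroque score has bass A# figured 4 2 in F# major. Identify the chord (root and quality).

The figures 4 2 indicate a seventh chord in third inversion.
In third inversion the root lies a second above the bass: a second above A# in F# major is B.
The chord tones are A#, B, D#, F#, giving B major seventh.

B major seventh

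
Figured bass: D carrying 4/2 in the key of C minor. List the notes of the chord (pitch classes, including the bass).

D, Eb, G, Bb

The written figures 4/2 are shorthand for 6/4/2: the 6 is implied.
A second above D in this key is Eb.
A fourth above D in this key is G.
A sixth above D in this key is Bb.
Together with the bass D, this spells Eb major seventh in third inversion.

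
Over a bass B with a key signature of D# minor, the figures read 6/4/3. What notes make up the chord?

A third above B in this key is D#.
A fourth above B in this key is E#.
A sixth above B in this key is G#.
Together with the bass B, this spells E# half-diminished seventh in second inversion.

B, D#, E#, G#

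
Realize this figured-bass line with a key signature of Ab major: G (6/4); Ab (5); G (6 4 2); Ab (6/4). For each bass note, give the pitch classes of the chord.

G (6/4): G, C, Eb.
Ab (5/3): Ab, C, Eb.
G (6/4/2): G, Ab, C, Eb.
Ab (6/4): Ab, Db, F.

G, C, Eb | Ab, C, Eb | G, Ab, C, Eb | Ab, Db, F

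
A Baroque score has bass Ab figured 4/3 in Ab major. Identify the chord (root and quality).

Db major seventh

The figures 4/3 indicate a seventh chord in second inversion.
In second inversion the root lies a fourth above the bass: a fourth above Ab in Ab major is Db.
The chord tones are Ab, C, Db, F, giving Db major seventh.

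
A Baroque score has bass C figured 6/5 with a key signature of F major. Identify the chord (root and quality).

A minor seventh

The figures 6/5 indicate a seventh chord in first inversion.
In first inversion the root lies a sixth above the bass: a sixth above C in F major is A.
The chord tones are C, E, G, A, giving A minor seventh.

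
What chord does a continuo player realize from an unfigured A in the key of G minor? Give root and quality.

A diminished

An unfigured bass indicates a triad in root position.
In root position the bass is the root, so the root is A.
The chord tones are A, C, Eb, giving A diminished.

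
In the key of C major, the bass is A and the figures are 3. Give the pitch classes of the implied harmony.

A, C, E

The written figures 3 are shorthand for 5/3: the 5 is implied.
A third above A in this key is C.
A fifth above A in this key is E.
Together with the bass A, this spells A minor in root position.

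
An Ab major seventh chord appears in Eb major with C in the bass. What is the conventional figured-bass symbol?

6/5

C is the third of Ab major seventh, so the chord is in first inversion.
A seventh chord in first inversion is figured 6/5/3, conventionally abbreviated 6/5.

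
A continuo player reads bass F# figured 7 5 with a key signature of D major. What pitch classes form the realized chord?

The written figures 7 5 are shorthand for 7/5/3: the 3 is implied.
A third above F# in this key is A.
A fifth above F# in this key is C#.
A seventh above F# in this key is E.
Together with the bass F#, this spells F# minor seventh in root position.

F#, A, C#, E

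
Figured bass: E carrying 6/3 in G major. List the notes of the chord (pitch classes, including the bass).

E, G, C

A third above E in this key is G.
A sixth above E in this key is C.
Together with the bass E, this spells C major in first inversion.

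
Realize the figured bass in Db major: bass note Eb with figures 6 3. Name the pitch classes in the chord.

Eb, Gb, C

A third above Eb in this key is Gb.
A sixth above Eb in this key is C.
Together with the bass Eb, this spells C diminished in first inversion.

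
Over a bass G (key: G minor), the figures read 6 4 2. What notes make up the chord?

A second above G in this key is A.
A fourth above G in this key is C.
A sixth above G in this key is Eb.
Together with the bass G, this spells A half-diminished seventh in third inversion.

G, A, C, Eb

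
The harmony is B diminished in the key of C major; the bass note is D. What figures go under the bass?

6

D is the third of B diminished, so the chord is in first inversion.
A triad in first inversion is figured 6/3, conventionally abbreviated 6.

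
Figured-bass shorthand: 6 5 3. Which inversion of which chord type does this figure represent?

Intervals of 6/5/3 above the bass form a seventh chord; the bass is the third, so this is first inversion.

seventh chord, first inversion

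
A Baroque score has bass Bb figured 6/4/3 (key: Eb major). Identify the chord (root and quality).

Eb major seventh

The figures 6/4/3 indicate a seventh chord in second inversion.
In second inversion the root lies a fourth above the bass: a fourth above Bb in Eb major is Eb.
The chord tones are Bb, D, Eb, G, giving Eb major seventh.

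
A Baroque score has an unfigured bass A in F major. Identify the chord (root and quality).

An unfigured bass indicates a triad in root position.
In root position the bass is the root, so the root is A.
The chord tones are A, C, E, giving A minor.

A minor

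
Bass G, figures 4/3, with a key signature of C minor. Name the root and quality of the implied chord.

C minor seventh

The figures 4/3 indicate a seventh chord in second inversion.
In second inversion the root lies a fourth above the bass: a fourth above G in C minor is C.
The chord tones are G, Bb, C, Eb, giving C minor seventh.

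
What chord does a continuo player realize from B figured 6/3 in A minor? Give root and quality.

The figures 6/3 indicate a triad in first inversion.
In first inversion the root lies a sixth above the bass: a sixth above B in A minor is G.
The chord tones are B, D, G, giving G major.

G major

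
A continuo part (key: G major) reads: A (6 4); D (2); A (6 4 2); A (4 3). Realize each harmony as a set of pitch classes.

A (6/4): A, D, F#.
D (6/4/2): D, E, G, B.
A (6/4/2): A, B, D, F#.
A (6/4/3): A, C, D, F#.

A, D, F# | D, E, G, B | A, B, D, F# | A, C, D, F#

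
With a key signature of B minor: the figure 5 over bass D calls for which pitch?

Counting 4 letter steps above D lands on A; in B minor, that letter is A.

A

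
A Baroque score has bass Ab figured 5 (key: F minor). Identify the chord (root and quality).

Ab major

The figures 5 indicate a triad in root position.
In root position the bass is the root, so the root is Ab.
The chord tones are Ab, C, Eb, giving Ab major.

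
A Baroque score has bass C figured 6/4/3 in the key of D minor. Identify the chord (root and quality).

F major seventh

The figures 6/4/3 indicate a seventh chord in second inversion.
In second inversion the root lies a fourth above the bass: a fourth above C in D minor is F.
The chord tones are C, E, F, A, giving F major seventh.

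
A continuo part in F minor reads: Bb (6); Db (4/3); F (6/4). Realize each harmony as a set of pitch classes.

Bb, Db, G | Db, F, G, Bb | F, Bb, Db

Bb (6/3): Bb, Db, G.
Db (6/4/3): Db, F, G, Bb.
F (6/4): F, Bb, Db.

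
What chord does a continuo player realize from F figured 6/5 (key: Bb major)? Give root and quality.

The figures 6/5 indicate a seventh chord in first inversion.
In first inversion the root lies a sixth above the bass: a sixth above F in Bb major is D.
The chord tones are F, A, C, D, giving D minor seventh.

D minor seventh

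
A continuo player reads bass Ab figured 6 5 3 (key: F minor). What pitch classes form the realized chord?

A third above Ab in this key is C.
A fifth above Ab in this key is Eb.
A sixth above Ab in this key is F.
Together with the bass Ab, this spells F minor seventh in first inversion.

Ab, C, Eb, F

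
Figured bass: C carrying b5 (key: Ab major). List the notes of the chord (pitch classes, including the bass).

C, Eb, Gb

The written figures b5 are shorthand for 5/3: the 3 is implied.
A third above C in this key is Eb.
A fifth above C in this key is G, lowered to Gb by the flat.
Together with the bass C, this spells C diminished in root position.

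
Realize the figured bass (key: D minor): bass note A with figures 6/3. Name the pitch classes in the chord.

A, C, F

A third above A in this key is C.
A sixth above A in this key is F.
Together with the bass A, this spells F major in first inversion.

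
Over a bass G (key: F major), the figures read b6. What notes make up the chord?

The written figures b6 are shorthand for 6/3: the 3 is implied.
A third above G in this key is Bb.
A sixth above G in this key is E, lowered to Eb by the flat.
Together with the bass G, this spells Eb major in first inversion.

G, Bb, Eb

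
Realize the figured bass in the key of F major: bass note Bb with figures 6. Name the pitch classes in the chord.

The written figures 6 are shorthand for 6/3: the 3 is implied.
A third above Bb in this key is D.
A sixth above Bb in this key is G.
Together with the bass Bb, this spells G minor in first inversion.

Bb, D, G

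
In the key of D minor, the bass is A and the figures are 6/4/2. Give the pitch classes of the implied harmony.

A second above A in this key is Bb.
A fourth above A in this key is D.
A sixth above A in this key is F.
Together with the bass A, this spells Bb major seventh in third inversion.

A, Bb, D, F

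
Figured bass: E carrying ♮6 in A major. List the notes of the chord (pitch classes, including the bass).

E, G#, C

The written figures ♮6 are shorthand for 6/3: the 3 is implied.
A third above E in this key is G#.
A sixth above E in this key is C#, made natural (C) by the ♮ figure.
Together with the bass E, this spells C augmented in first inversion.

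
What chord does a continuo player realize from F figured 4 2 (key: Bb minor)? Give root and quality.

Gb major seventh

The figures 4 2 indicate a seventh chord in third inversion.
In third inversion the root lies a second above the bass: a second above F in Bb minor is Gb.
The chord tones are F, Gb, Bb, Db, giving Gb major seventh.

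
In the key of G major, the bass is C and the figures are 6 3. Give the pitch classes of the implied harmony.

C, E, A

A third above C in this key is E.
A sixth above C in this key is A.
Together with the bass C, this spells A minor in first inversion.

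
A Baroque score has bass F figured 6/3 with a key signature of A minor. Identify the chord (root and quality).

The figures 6/3 indicate a triad in first inversion.
In first inversion the root lies a sixth above the bass: a sixth above F in A minor is D.
The chord tones are F, A, D, giving D minor.

D minor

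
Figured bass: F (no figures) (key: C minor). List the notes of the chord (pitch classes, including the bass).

An unfigured bass implies 5/3.
A third above F in this key is Ab.
A fifth above F in this key is C.
Together with the bass F, this spells F minor in root position.

F, Ab, C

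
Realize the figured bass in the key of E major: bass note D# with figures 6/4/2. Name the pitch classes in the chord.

D#, E, G#, B

A second above D# in this key is E.
A fourth above D# in this key is G#.
A sixth above D# in this key is B.
Together with the bass D#, this spells E major seventh in third inversion.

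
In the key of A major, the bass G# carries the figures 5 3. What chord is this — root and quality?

G# diminished

The figures 5 3 indicate a triad in root position.
In root position the bass is the root, so the root is G#.
The chord tones are G#, B, D, giving G# diminished.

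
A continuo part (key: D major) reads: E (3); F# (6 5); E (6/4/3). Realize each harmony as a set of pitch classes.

E, G, B | F#, A, C#, D | E, G, A, C#

E (5/3): E, G, B.
F# (6/5/3): F#, A, C#, D.
E (6/4/3): E, G, A, C#.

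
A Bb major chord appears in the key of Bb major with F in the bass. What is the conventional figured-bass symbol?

6/4

F is the fifth of Bb major, so the chord is in second inversion.
A triad in second inversion is figured 6/4, conventionally abbreviated 6/4.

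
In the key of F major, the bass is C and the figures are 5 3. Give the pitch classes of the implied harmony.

A third above C in this key is E.
A fifth above C in this key is G.
Together with the bass C, this spells C major in root position.

C, E, G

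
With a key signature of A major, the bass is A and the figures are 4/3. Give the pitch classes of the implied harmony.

A, C#, D, F#

The written figures 4/3 are shorthand for 6/4/3: the 6 is implied.
A third above A in this key is C#.
A fourth above A in this key is D.
A sixth above A in this key is F#.
Together with the bass A, this spells D major seventh in second inversion.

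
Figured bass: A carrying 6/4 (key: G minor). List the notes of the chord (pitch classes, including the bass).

A, D, F

A fourth above A in this key is D.
A sixth above A in this key is F.
Together with the bass A, this spells D minor in second inversion.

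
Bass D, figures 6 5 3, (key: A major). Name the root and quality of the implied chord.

The figures 6 5 3 indicate a seventh chord in first inversion.
In first inversion the root lies a sixth above the bass: a sixth above D in A major is B.
The chord tones are D, F#, A, B, giving B minor seventh.

B minor seventh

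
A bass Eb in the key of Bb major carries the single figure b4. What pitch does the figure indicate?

Ab

Counting 3 letter steps above Eb lands on A; in Bb major, that letter is A.
The b4 figure lowers it a semitone, giving Ab.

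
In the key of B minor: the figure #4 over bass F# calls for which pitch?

Counting 3 letter steps above F# lands on B; in B minor, that letter is B.
The #4 figure raises it a semitone, giving B#.

B#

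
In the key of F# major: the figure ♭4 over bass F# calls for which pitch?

Counting 3 letter steps above F# lands on B; in F# major, that letter is B.
The b4 figure lowers it a semitone, giving Bb.

Bb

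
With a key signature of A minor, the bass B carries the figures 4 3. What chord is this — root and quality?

E minor seventh

The figures 4 3 indicate a seventh chord in second inversion.
In second inversion the root lies a fourth above the bass: a fourth above B in A minor is E.
The chord tones are B, D, E, G, giving E minor seventh.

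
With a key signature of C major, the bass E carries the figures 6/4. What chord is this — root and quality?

A minor

The figures 6/4 indicate a triad in second inversion.
In second inversion the root lies a fourth above the bass: a fourth above E in C major is A.
The chord tones are E, A, C, giving A minor.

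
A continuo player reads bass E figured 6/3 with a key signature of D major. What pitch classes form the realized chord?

A third above E in this key is G.
A sixth above E in this key is C#.
Together with the bass E, this spells C# diminished in first inversion.

E, G, C#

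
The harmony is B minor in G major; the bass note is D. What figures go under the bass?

6

D is the third of B minor, so the chord is in first inversion.
A triad in first inversion is figured 6/3, conventionally abbreviated 6.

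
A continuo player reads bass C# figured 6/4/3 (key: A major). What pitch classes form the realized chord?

A third above C# in this key is E.
A fourth above C# in this key is F#.
A sixth above C# in this key is A.
Together with the bass C#, this spells F# minor seventh in second inversion.

C#, E, F#, A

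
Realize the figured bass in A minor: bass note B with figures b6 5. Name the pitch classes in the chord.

The written figures b6 5 are shorthand for 6/5/3: the 3 is implied.
A third above B in this key is D.
A fifth above B in this key is F.
A sixth above B in this key is G, lowered to Gb by the flat.

B, D, F, Gb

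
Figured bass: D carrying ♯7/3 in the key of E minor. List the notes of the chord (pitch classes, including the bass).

D, F#, A, C#

The written figures ♯7/3 are shorthand for 7/5/3: the 5 is implied.
A third above D in this key is F#.
A fifth above D in this key is A.
A seventh above D in this key is C, raised to C# by the sharp.
Together with the bass D, this spells D major seventh in root position.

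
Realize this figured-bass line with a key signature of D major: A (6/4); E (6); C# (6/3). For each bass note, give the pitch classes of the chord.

A, D, F# | E, G, C# | C#, E, A

A (6/4): A, D, F#.
E (6/3): E, G, C#.
C# (6/3): C#, E, A.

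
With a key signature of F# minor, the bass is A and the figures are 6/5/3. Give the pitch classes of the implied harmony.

A, C#, E, F#

A third above A in this key is C#.
A fifth above A in this key is E.
A sixth above A in this key is F#.
Together with the bass A, this spells F# minor seventh in first inversion.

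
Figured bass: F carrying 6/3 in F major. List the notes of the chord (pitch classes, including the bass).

A third above F in this key is A.
A sixth above F in this key is D.
Together with the bass F, this spells D minor in first inversion.

F, A, D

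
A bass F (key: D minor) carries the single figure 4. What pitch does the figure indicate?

Bb

Counting 3 letter steps above F lands on B; in D minor, that letter is Bb.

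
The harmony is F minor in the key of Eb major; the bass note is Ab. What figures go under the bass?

Ab is the third of F minor, so the chord is in first inversion.
A triad in first inversion is figured 6/3, conventionally abbreviated 6.

6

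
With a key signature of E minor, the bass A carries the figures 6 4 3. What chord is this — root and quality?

The figures 6 4 3 indicate a seventh chord in second inversion.
In second inversion the root lies a fourth above the bass: a fourth above A in E minor is D.
The chord tones are A, C, D, F#, giving D dominant seventh.

D dominant seventh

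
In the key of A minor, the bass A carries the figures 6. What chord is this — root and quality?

The figures 6 indicate a triad in first inversion.
In first inversion the root lies a sixth above the bass: a sixth above A in A minor is F.
The chord tones are A, C, F, giving F major.

F major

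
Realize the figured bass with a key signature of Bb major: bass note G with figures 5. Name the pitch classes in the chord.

The written figures 5 are shorthand for 5/3: the 3 is implied.
A third above G in this key is Bb.
A fifth above G in this key is D.
Together with the bass G, this spells G minor in root position.

G, Bb, D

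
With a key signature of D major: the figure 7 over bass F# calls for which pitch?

E

Counting 6 letter steps above F# lands on E; in D major, that letter is E.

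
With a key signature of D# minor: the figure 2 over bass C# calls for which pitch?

D#

Counting 1 letter step above C# lands on D; in D# minor, that letter is D#.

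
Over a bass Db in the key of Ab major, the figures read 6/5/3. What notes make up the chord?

Db, F, Ab, Bb

A third above Db in this key is F.
A fifth above Db in this key is Ab.
A sixth above Db in this key is Bb.
Together with the bass Db, this spells Bb minor seventh in first inversion.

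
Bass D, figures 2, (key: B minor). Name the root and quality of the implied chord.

The figures 2 indicate a seventh chord in third inversion.
In third inversion the root lies a second above the bass: a second above D in B minor is E.
The chord tones are D, E, G, B, giving E minor seventh.

E minor seventh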